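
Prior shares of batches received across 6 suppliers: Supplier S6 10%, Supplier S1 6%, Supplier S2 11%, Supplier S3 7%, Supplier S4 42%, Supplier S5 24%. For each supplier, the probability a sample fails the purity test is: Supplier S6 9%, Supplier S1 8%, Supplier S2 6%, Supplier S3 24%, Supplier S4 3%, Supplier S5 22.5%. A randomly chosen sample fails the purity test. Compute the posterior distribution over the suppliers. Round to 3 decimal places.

Supplier S6 0.087, Supplier S1 0.046, Supplier S2 0.064, Supplier S3 0.162, Supplier S4 0.121, Supplier S5 0.520

Compute prior × likelihood for every hypothesis:
  Supplier S6: 0.1 × 0.09 = 0.009
  Supplier S1: 0.06 × 0.08 = 0.0048
  Supplier S2: 0.11 × 0.06 = 0.0066
  Supplier S3: 0.07 × 0.24 = 0.0168
  Supplier S4: 0.42 × 0.03 = 0.0126
  Supplier S5: 0.24 × 0.225 = 0.054
Total = 0.1038.
P(Supplier S6 | off-spec) = 0.009/0.1038 ≈ 0.087
P(Supplier S1 | off-spec) = 0.0048/0.1038 ≈ 0.046
P(Supplier S2 | off-spec) = 0.0066/0.1038 ≈ 0.064
P(Supplier S3 | off-spec) = 0.0168/0.1038 ≈ 0.162
P(Supplier S4 | off-spec) = 0.0126/0.1038 ≈ 0.121
P(Supplier S5 | off-spec) = 0.054/0.1038 ≈ 0.520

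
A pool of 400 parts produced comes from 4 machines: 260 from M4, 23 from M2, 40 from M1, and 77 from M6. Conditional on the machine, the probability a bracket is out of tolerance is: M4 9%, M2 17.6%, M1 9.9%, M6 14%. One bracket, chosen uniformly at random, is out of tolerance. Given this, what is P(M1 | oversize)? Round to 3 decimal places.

By Bayes' rule, posterior ∝ prior × likelihood:
  M4: 0.65 × 0.09 = 0.0585
  M2: 0.0575 × 0.176 = 0.01012
  M1: 0.1 × 0.099 = 0.0099
  M6: 0.1925 × 0.14 = 0.02695
Total = 0.10547.
P(M1 | evidence) = 0.0099 / 0.10547 ≈ 0.094.

0.094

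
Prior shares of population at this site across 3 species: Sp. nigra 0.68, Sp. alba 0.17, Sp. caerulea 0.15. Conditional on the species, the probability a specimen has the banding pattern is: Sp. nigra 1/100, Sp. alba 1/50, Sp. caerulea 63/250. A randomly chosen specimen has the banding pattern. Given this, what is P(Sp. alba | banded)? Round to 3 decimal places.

Prior × likelihood for each hypothesis:
  Sp. nigra: 0.68 × 0.01 = 0.0068
  Sp. alba: 0.17 × 0.02 = 0.0034
  Sp. caerulea: 0.15 × 0.252 = 0.0378
Total = 0.048.
P(Sp. alba | evidence) = 0.0034 / 0.048 ≈ 0.071.

0.071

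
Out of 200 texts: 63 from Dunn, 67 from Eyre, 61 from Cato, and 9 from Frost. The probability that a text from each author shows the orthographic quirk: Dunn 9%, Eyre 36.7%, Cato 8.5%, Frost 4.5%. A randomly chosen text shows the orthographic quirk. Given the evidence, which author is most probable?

Eyre

Compute prior × likelihood for every hypothesis:
  Dunn: 0.315 × 0.09 = 0.02835
  Eyre: 0.335 × 0.367 = 0.122945
  Cato: 0.305 × 0.085 = 0.025925
  Frost: 0.045 × 0.045 = 0.002025
Total = 0.179245.
Largest term belongs to Eyre, so Eyre is most probable.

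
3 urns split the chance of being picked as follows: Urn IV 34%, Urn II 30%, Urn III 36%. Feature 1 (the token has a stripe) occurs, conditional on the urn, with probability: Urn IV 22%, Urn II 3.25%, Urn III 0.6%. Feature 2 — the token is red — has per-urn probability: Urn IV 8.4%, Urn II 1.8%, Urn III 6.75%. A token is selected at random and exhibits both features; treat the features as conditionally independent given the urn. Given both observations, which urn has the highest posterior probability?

Urn IV

Unnormalized posteriors (prior × likelihood):
  Urn IV: 0.34 × 0.22 × 0.084 = 0.0062832
  Urn II: 0.3 × 0.0325 × 0.018 = 0.0001755
  Urn III: 0.36 × 0.006 × 0.0675 = 0.0001458
Sum = 0.0066045.
Largest term belongs to Urn IV, so Urn IV is most probable.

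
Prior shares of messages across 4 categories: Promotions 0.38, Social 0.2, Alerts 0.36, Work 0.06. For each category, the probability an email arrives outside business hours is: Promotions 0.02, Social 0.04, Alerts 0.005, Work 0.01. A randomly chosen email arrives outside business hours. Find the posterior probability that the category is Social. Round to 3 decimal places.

0.444

Compute prior × likelihood for every hypothesis:
  Promotions: 0.38 × 0.02 = 0.0076
  Social: 0.2 × 0.04 = 0.008
  Alerts: 0.36 × 0.005 = 0.0018
  Work: 0.06 × 0.01 = 0.0006
Sum = 0.018.
P(Social | evidence) = 0.008 / 0.018 ≈ 0.444.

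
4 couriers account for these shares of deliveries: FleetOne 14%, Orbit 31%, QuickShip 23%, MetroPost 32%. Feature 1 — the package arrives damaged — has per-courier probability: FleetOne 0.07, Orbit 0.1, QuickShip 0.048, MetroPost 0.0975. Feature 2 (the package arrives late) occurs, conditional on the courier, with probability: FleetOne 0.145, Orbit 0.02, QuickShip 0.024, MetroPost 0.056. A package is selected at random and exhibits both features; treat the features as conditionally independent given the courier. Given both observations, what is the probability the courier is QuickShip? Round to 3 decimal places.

By Bayes' rule, posterior ∝ prior × likelihood:
  FleetOne: 0.14 × 0.07 × 0.145 = 0.001421
  Orbit: 0.31 × 0.1 × 0.02 = 0.00062
  QuickShip: 0.23 × 0.048 × 0.024 = 0.00026496
  MetroPost: 0.32 × 0.0975 × 0.056 = 0.0017472
Normalizing constant = 0.00405316.
P(QuickShip | evidence) = 0.00026496 / 0.00405316 ≈ 0.065.

0.065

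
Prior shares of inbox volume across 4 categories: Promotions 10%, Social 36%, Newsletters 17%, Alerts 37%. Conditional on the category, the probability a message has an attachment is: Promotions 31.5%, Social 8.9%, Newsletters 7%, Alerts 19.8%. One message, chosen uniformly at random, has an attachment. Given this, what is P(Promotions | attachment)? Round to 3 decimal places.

0.212

By Bayes' rule, posterior ∝ prior × likelihood:
  Promotions: 0.1 × 0.315 = 0.0315
  Social: 0.36 × 0.089 = 0.03204
  Newsletters: 0.17 × 0.07 = 0.0119
  Alerts: 0.37 × 0.198 = 0.07326
Normalizing constant = 0.1487.
P(Promotions | evidence) = 0.0315 / 0.1487 ≈ 0.212.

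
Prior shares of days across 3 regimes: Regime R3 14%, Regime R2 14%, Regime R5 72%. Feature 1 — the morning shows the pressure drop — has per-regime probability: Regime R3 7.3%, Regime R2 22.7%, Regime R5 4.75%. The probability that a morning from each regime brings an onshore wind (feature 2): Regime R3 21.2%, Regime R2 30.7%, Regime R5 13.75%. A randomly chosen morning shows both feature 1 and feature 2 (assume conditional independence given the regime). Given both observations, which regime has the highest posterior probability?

Regime R2

Prior × likelihood for each hypothesis:
  Regime R3: 0.14 × 0.073 × 0.212 = 0.00216664
  Regime R2: 0.14 × 0.227 × 0.307 = 0.00975646
  Regime R5: 0.72 × 0.0475 × 0.1375 = 0.0047025
Normalizing constant = 0.0166256.
Largest term belongs to Regime R2, so Regime R2 is most probable.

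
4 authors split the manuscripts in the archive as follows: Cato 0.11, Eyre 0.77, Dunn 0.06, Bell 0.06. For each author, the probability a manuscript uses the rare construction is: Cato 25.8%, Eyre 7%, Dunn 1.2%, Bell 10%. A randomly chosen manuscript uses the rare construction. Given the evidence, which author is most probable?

By Bayes' rule, posterior ∝ prior × likelihood:
  Cato: 0.11 × 0.258 = 0.02838
  Eyre: 0.77 × 0.07 = 0.0539
  Dunn: 0.06 × 0.012 = 0.00072
  Bell: 0.06 × 0.1 = 0.006
Normalizing constant = 0.089.
Largest term belongs to Eyre, so Eyre is most probable.

Eyre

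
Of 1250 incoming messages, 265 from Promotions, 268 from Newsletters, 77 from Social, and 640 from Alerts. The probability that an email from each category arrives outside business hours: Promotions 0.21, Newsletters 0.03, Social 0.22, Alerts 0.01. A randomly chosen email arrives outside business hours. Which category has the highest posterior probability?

Promotions

By Bayes' rule, posterior ∝ prior × likelihood:
  Promotions: 0.212 × 0.21 = 0.04452
  Newsletters: 0.2144 × 0.03 = 0.006432
  Social: 0.0616 × 0.22 = 0.013552
  Alerts: 0.512 × 0.01 = 0.00512
Normalizing constant = 0.069624.
Largest term belongs to Promotions, so Promotions is most probable.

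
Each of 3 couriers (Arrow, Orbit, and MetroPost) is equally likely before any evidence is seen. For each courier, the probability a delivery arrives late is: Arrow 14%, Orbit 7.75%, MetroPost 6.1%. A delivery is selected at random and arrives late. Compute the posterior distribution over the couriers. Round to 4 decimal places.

With a uniform prior (1/3 each), posterior ∝ likelihood:
  Arrow: 0.14
  Orbit: 0.0775
  MetroPost: 0.061
Normalizing constant = 0.2785.
P(Arrow | late) = 0.14/0.2785 ≈ 0.5027
P(Orbit | late) = 0.0775/0.2785 ≈ 0.2783
P(MetroPost | late) = 0.061/0.2785 ≈ 0.2190
(Check: 0.5027+0.2783+0.2190 = 1.0000.)

Arrow 0.5027, Orbit 0.2783, MetroPost 0.2190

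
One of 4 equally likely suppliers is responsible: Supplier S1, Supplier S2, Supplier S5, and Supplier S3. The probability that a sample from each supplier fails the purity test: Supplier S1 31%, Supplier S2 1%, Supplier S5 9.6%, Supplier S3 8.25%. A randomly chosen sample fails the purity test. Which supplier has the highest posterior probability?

Supplier S1

With a uniform prior (1/4 each), posterior ∝ likelihood:
  Supplier S1: 0.31
  Supplier S2: 0.01
  Supplier S5: 0.096
  Supplier S3: 0.0825
Sum = 0.4985.
Largest term belongs to Supplier S1, so Supplier S1 is most probable.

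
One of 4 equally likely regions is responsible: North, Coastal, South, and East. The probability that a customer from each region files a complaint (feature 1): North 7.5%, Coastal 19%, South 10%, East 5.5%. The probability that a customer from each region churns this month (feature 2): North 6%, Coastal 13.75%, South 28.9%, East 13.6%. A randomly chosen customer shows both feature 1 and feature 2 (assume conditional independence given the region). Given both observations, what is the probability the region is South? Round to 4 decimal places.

0.4313

With a uniform prior (1/4 each), posterior ∝ likelihood:
  North: 0.075 × 0.06 = 0.0045
  Coastal: 0.19 × 0.1375 = 0.026125
  South: 0.1 × 0.289 = 0.0289
  East: 0.055 × 0.136 = 0.00748
Normalizing constant = 0.067005.
P(South | evidence) = 0.0289 / 0.067005 ≈ 0.4313.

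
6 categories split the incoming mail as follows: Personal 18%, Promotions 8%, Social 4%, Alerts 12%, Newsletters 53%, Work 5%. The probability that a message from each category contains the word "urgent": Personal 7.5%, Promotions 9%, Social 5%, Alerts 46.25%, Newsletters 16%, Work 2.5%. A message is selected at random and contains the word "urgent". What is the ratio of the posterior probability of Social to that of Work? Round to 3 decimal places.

Prior × likelihood for each hypothesis:
  Personal: 0.18 × 0.075 = 0.0135
  Promotions: 0.08 × 0.09 = 0.0072
  Social: 0.04 × 0.05 = 0.002
  Alerts: 0.12 × 0.4625 = 0.0555
  Newsletters: 0.53 × 0.16 = 0.0848
  Work: 0.05 × 0.025 = 0.00125
Normalizing constant = 0.16425.
The ratio is 0.002 / 0.00125 (the normalizer cancels) = 1.600.

1.600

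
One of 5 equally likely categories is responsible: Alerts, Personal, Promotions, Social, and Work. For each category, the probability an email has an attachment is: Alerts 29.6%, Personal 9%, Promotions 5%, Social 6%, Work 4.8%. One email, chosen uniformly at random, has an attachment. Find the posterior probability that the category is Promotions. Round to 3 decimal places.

0.092

Since the prior is uniform, the posterior is proportional to the likelihood:
  Alerts: 0.296
  Personal: 0.09
  Promotions: 0.05
  Social: 0.06
  Work: 0.048
Sum = 0.544.
P(Promotions | evidence) = 0.05 / 0.544 ≈ 0.092.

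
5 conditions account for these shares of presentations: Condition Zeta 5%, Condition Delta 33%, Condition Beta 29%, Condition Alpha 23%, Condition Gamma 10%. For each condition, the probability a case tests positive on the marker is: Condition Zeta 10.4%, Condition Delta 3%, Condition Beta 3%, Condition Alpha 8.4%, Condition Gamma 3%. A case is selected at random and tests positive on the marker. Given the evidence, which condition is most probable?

Condition Alpha

Prior × likelihood for each hypothesis:
  Condition Zeta: 0.05 × 0.104 = 0.0052
  Condition Delta: 0.33 × 0.03 = 0.0099
  Condition Beta: 0.29 × 0.03 = 0.0087
  Condition Alpha: 0.23 × 0.084 = 0.01932
  Condition Gamma: 0.1 × 0.03 = 0.003
Total = 0.04612.
Largest term belongs to Condition Alpha, so Condition Alpha is most probable.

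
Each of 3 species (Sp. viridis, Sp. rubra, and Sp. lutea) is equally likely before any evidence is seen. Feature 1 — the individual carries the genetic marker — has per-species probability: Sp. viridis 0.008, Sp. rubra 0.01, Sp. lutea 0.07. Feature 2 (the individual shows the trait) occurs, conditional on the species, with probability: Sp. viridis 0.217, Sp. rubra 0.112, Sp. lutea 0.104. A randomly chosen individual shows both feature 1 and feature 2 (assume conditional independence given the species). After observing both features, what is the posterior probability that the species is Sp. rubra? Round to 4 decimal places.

Since the prior is uniform, the posterior is proportional to the likelihood:
  Sp. viridis: 0.008 × 0.217 = 0.001736
  Sp. rubra: 0.01 × 0.112 = 0.00112
  Sp. lutea: 0.07 × 0.104 = 0.00728
Sum = 0.010136.
P(Sp. rubra | evidence) = 0.00112 / 0.010136 ≈ 0.1105.

0.1105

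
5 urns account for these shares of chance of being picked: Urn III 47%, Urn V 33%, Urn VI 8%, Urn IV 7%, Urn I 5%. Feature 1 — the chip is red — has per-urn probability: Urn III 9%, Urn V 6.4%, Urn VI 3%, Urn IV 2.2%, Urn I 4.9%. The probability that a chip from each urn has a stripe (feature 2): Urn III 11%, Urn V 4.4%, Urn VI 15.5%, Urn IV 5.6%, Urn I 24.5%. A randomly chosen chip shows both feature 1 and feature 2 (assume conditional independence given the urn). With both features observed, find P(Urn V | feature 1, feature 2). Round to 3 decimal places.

Prior × likelihood for each hypothesis:
  Urn III: 0.47 × 0.09 × 0.11 = 0.004653
  Urn V: 0.33 × 0.064 × 0.044 = 0.00092928
  Urn VI: 0.08 × 0.03 × 0.155 = 0.000372
  Urn IV: 0.07 × 0.022 × 0.056 = 0.00008624
  Urn I: 0.05 × 0.049 × 0.245 = 0.00060025
Normalizing constant = 0.00664077.
P(Urn V | evidence) = 0.00092928 / 0.00664077 ≈ 0.140.

0.140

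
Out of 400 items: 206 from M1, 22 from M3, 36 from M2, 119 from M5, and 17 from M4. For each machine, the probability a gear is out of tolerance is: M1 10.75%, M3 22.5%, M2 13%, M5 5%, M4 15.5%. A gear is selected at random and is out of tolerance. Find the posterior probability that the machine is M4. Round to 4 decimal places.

Unnormalized posteriors (prior × likelihood):
  M1: 0.515 × 0.1075 = 0.0553625
  M3: 0.055 × 0.225 = 0.012375
  M2: 0.09 × 0.13 = 0.0117
  M5: 0.2975 × 0.05 = 0.014875
  M4: 0.0425 × 0.155 = 0.0065875
Normalizing constant = 0.1009.
P(M4 | evidence) = 0.0065875 / 0.1009 ≈ 0.0653.

0.0653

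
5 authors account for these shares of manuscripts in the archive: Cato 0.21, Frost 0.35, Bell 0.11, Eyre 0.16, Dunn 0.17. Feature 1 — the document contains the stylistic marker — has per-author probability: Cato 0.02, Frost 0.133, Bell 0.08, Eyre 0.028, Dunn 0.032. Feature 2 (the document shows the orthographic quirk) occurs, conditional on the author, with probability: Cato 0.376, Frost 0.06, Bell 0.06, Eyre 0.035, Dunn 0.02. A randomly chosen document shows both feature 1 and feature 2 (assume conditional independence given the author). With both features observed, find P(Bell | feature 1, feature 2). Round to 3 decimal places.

0.102

Prior × likelihood for each hypothesis:
  Cato: 0.21 × 0.02 × 0.376 = 0.0015792
  Frost: 0.35 × 0.133 × 0.06 = 0.002793
  Bell: 0.11 × 0.08 × 0.06 = 0.000528
  Eyre: 0.16 × 0.028 × 0.035 = 0.0001568
  Dunn: 0.17 × 0.032 × 0.02 = 0.0001088
Normalizing constant = 0.0051658.
P(Bell | evidence) = 0.000528 / 0.0051658 ≈ 0.102.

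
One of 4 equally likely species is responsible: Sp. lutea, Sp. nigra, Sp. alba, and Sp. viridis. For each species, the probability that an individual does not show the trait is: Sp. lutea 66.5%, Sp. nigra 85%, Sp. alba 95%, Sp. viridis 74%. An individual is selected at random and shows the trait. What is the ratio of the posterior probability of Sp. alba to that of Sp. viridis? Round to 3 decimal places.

Taking complements, P(trait | each) = Sp. lutea 0.335, Sp. nigra 0.15, Sp. alba 0.05, Sp. viridis 0.26.
With a uniform prior (1/4 each), posterior ∝ likelihood:
  Sp. lutea: 0.335
  Sp. nigra: 0.15
  Sp. alba: 0.05
  Sp. viridis: 0.26
Normalizing constant = 0.795.
The ratio is 0.05 / 0.26 (the normalizer cancels) = 0.192.

0.192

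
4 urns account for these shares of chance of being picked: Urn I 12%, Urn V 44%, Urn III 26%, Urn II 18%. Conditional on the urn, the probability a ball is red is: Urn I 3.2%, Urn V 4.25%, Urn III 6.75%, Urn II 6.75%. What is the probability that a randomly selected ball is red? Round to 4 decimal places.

0.0522

By Bayes' rule, posterior ∝ prior × likelihood:
  Urn I: 0.12 × 0.032 = 0.00384
  Urn V: 0.44 × 0.0425 = 0.0187
  Urn III: 0.26 × 0.0675 = 0.01755
  Urn II: 0.18 × 0.0675 = 0.01215
P(red) = 0.00384 + 0.0187 + 0.01755 + 0.01215 = 0.05224 → 0.0522.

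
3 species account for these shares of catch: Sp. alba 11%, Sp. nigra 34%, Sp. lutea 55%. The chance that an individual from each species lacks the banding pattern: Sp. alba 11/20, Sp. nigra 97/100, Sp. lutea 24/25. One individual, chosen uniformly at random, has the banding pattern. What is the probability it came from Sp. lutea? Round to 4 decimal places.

Taking complements, P(banded | each) = Sp. alba 0.45, Sp. nigra 0.03, Sp. lutea 0.04.
Unnormalized posteriors (prior × likelihood):
  Sp. alba: 0.11 × 0.45 = 0.0495
  Sp. nigra: 0.34 × 0.03 = 0.0102
  Sp. lutea: 0.55 × 0.04 = 0.022
Sum = 0.0817.
P(Sp. lutea | evidence) = 0.022 / 0.0817 ≈ 0.2693.

0.2693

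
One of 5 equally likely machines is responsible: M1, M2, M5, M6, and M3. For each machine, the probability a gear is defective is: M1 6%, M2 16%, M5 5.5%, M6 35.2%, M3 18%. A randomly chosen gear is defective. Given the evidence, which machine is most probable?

With a uniform prior (1/5 each), posterior ∝ likelihood:
  M1: 0.06
  M2: 0.16
  M5: 0.055
  M6: 0.352
  M3: 0.18
Normalizing constant = 0.807.
Largest term belongs to M6, so M6 is most probable.

M6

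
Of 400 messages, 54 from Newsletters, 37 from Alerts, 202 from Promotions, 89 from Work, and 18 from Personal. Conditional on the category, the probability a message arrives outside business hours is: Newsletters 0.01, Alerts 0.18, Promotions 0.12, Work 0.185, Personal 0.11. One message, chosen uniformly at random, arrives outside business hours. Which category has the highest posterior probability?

Promotions

Compute prior × likelihood for every hypothesis:
  Newsletters: 0.135 × 0.01 = 0.00135
  Alerts: 0.0925 × 0.18 = 0.01665
  Promotions: 0.505 × 0.12 = 0.0606
  Work: 0.2225 × 0.185 = 0.0411625
  Personal: 0.045 × 0.11 = 0.00495
Total = 0.1247125.
Largest term belongs to Promotions, so Promotions is most probable.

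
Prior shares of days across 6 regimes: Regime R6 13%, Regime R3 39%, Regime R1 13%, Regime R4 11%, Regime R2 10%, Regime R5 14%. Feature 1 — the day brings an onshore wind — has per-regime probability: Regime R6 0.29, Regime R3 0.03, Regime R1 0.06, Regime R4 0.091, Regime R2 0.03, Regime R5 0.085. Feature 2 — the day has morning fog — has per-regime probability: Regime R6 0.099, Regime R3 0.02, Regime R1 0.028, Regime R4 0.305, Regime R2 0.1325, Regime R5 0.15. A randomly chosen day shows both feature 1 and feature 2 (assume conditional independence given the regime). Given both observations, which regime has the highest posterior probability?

Regime R6

Compute prior × likelihood for every hypothesis:
  Regime R6: 0.13 × 0.29 × 0.099 = 0.0037323
  Regime R3: 0.39 × 0.03 × 0.02 = 0.000234
  Regime R1: 0.13 × 0.06 × 0.028 = 0.0002184
  Regime R4: 0.11 × 0.091 × 0.305 = 0.00305305
  Regime R2: 0.1 × 0.03 × 0.1325 = 0.0003975
  Regime R5: 0.14 × 0.085 × 0.15 = 0.001785
Total = 0.00942025.
Largest term belongs to Regime R6, so Regime R6 is most probable.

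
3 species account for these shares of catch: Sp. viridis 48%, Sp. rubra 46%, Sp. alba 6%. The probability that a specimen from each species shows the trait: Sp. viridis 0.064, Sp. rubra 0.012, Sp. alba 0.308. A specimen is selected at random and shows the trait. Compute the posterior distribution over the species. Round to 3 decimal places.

Prior × likelihood for each hypothesis:
  Sp. viridis: 0.48 × 0.064 = 0.03072
  Sp. rubra: 0.46 × 0.012 = 0.00552
  Sp. alba: 0.06 × 0.308 = 0.01848
Normalizing constant = 0.05472.
P(Sp. viridis | trait) = 0.03072/0.05472 ≈ 0.561
P(Sp. rubra | trait) = 0.00552/0.05472 ≈ 0.101
P(Sp. alba | trait) = 0.01848/0.05472 ≈ 0.338
(Check: 0.561+0.101+0.338 = 1.000.)

Sp. viridis 0.561, Sp. rubra 0.101, Sp. alba 0.338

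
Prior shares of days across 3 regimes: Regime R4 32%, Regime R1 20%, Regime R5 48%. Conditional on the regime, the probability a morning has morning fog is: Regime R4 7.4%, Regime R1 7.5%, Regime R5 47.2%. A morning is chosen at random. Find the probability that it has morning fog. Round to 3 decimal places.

0.265

Compute prior × likelihood for every hypothesis:
  Regime R4: 0.32 × 0.074 = 0.02368
  Regime R1: 0.2 × 0.075 = 0.015
  Regime R5: 0.48 × 0.472 = 0.22656
P(fog) = 0.02368 + 0.015 + 0.22656 = 0.26524 → 0.265.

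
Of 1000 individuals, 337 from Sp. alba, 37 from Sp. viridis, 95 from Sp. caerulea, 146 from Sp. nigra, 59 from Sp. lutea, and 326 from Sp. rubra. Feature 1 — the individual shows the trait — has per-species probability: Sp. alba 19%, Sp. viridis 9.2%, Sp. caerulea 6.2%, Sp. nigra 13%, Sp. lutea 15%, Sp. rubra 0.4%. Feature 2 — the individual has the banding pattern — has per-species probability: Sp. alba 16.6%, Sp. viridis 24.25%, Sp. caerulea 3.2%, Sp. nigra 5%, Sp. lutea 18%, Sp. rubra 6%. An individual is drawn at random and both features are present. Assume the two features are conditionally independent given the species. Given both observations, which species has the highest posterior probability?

Prior × likelihood for each hypothesis:
  Sp. alba: 0.337 × 0.19 × 0.166 = 0.01062898
  Sp. viridis: 0.037 × 0.092 × 0.2425 = 0.00082547
  Sp. caerulea: 0.095 × 0.062 × 0.032 = 0.00018848
  Sp. nigra: 0.146 × 0.13 × 0.05 = 0.000949
  Sp. lutea: 0.059 × 0.15 × 0.18 = 0.001593
  Sp. rubra: 0.326 × 0.004 × 0.06 = 0.00007824
Normalizing constant = 0.01426317.
Largest term belongs to Sp. alba, so Sp. alba is most probable.

Sp. alba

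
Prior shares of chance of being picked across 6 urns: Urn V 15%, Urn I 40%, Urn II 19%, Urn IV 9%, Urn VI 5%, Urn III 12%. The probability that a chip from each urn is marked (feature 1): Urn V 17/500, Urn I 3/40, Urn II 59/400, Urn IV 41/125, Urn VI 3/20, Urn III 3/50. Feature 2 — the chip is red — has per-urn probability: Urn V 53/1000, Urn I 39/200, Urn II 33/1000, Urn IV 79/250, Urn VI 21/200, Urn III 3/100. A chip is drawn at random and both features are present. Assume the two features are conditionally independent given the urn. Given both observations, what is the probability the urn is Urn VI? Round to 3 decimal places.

Prior × likelihood for each hypothesis:
  Urn V: 0.15 × 0.034 × 0.053 = 0.0002703
  Urn I: 0.4 × 0.075 × 0.195 = 0.00585
  Urn II: 0.19 × 0.1475 × 0.033 = 0.000924825
  Urn IV: 0.09 × 0.328 × 0.316 = 0.00932832
  Urn VI: 0.05 × 0.15 × 0.105 = 0.0007875
  Urn III: 0.12 × 0.06 × 0.03 = 0.000216
Normalizing constant = 0.017376945.
P(Urn VI | evidence) = 0.0007875 / 0.017376945 ≈ 0.045.

0.045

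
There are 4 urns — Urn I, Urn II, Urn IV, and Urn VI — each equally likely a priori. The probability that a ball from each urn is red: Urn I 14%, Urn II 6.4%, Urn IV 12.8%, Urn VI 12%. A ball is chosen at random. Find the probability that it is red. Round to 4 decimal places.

0.1130

Since the prior is uniform, the posterior is proportional to the likelihood:
  Urn I: 0.14
  Urn II: 0.064
  Urn IV: 0.128
  Urn VI: 0.12
P(red) = (1/4) × (0.14 + 0.064 + 0.128 + 0.12) = 0.452/4 ≈ 0.1130.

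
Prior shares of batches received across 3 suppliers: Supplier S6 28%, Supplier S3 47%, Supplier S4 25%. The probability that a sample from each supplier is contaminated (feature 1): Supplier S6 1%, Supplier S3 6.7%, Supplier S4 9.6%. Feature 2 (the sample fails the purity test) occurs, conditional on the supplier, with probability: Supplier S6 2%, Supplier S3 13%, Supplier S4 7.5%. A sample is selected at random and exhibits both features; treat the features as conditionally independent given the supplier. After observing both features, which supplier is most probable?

Unnormalized posteriors (prior × likelihood):
  Supplier S6: 0.28 × 0.01 × 0.02 = 0.000056
  Supplier S3: 0.47 × 0.067 × 0.13 = 0.0040937
  Supplier S4: 0.25 × 0.096 × 0.075 = 0.0018
Sum = 0.0059497.
Largest term belongs to Supplier S3, so Supplier S3 is most probable.

Supplier S3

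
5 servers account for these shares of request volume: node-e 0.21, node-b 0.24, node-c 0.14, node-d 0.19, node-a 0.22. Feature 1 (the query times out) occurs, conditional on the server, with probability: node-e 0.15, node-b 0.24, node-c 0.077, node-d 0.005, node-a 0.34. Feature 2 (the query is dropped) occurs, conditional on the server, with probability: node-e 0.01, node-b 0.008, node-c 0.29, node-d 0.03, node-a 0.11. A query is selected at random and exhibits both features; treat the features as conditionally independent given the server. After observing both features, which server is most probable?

node-a

By Bayes' rule, posterior ∝ prior × likelihood:
  node-e: 0.21 × 0.15 × 0.01 = 0.000315
  node-b: 0.24 × 0.24 × 0.008 = 0.0004608
  node-c: 0.14 × 0.077 × 0.29 = 0.0031262
  node-d: 0.19 × 0.005 × 0.03 = 0.0000285
  node-a: 0.22 × 0.34 × 0.11 = 0.008228
Normalizing constant = 0.0121585.
Largest term belongs to node-a, so node-a is most probable.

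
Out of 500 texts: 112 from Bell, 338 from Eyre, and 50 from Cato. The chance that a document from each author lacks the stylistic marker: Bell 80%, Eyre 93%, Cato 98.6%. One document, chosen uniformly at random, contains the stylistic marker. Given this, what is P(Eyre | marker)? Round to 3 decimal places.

0.506

Taking complements, P(marker | each) = Bell 0.2, Eyre 0.07, Cato 0.014.
By Bayes' rule, posterior ∝ prior × likelihood:
  Bell: 0.224 × 0.2 = 0.0448
  Eyre: 0.676 × 0.07 = 0.04732
  Cato: 0.1 × 0.014 = 0.0014
Normalizing constant = 0.09352.
P(Eyre | evidence) = 0.04732 / 0.09352 ≈ 0.506.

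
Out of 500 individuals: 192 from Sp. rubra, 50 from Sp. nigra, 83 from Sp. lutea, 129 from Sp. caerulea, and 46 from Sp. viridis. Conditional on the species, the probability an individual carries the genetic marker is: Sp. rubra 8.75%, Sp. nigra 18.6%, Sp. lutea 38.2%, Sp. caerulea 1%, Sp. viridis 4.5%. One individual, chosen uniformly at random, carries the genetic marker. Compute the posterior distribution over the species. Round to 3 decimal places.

Sp. rubra 0.275, Sp. nigra 0.152, Sp. lutea 0.518, Sp. caerulea 0.021, Sp. viridis 0.034

By Bayes' rule, posterior ∝ prior × likelihood:
  Sp. rubra: 0.384 × 0.0875 = 0.0336
  Sp. nigra: 0.1 × 0.186 = 0.0186
  Sp. lutea: 0.166 × 0.382 = 0.063412
  Sp. caerulea: 0.258 × 0.01 = 0.00258
  Sp. viridis: 0.092 × 0.045 = 0.00414
Total = 0.122332.
P(Sp. rubra | marker) = 0.0336/0.122332 ≈ 0.275
P(Sp. nigra | marker) = 0.0186/0.122332 ≈ 0.152
P(Sp. lutea | marker) = 0.063412/0.122332 ≈ 0.518
P(Sp. caerulea | marker) = 0.00258/0.122332 ≈ 0.021
P(Sp. viridis | marker) = 0.00414/0.122332 ≈ 0.034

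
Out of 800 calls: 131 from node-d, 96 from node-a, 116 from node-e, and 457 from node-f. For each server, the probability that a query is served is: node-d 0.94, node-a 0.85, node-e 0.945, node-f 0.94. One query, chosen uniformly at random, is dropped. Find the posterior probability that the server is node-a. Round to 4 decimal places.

Taking complements, P(dropped | each) = node-d 0.06, node-a 0.15, node-e 0.055, node-f 0.06.
Prior × likelihood for each hypothesis:
  node-d: 0.16375 × 0.06 = 0.009825
  node-a: 0.12 × 0.15 = 0.018
  node-e: 0.145 × 0.055 = 0.007975
  node-f: 0.57125 × 0.06 = 0.034275
Normalizing constant = 0.070075.
P(node-a | evidence) = 0.018 / 0.070075 ≈ 0.2569.

0.2569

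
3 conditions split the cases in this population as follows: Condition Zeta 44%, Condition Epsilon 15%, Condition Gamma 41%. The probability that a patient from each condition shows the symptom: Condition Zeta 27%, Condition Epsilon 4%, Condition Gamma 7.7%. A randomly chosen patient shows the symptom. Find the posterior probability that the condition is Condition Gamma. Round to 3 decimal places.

Compute prior × likelihood for every hypothesis:
  Condition Zeta: 0.44 × 0.27 = 0.1188
  Condition Epsilon: 0.15 × 0.04 = 0.006
  Condition Gamma: 0.41 × 0.077 = 0.03157
Total = 0.15637.
P(Condition Gamma | evidence) = 0.03157 / 0.15637 ≈ 0.202.

0.202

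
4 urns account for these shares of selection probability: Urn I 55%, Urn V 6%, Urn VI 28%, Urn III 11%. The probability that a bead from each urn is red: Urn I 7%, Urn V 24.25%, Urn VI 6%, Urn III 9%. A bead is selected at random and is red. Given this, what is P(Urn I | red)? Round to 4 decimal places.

0.4828

By Bayes' rule, posterior ∝ prior × likelihood:
  Urn I: 0.55 × 0.07 = 0.0385
  Urn V: 0.06 × 0.2425 = 0.01455
  Urn VI: 0.28 × 0.06 = 0.0168
  Urn III: 0.11 × 0.09 = 0.0099
Normalizing constant = 0.07975.
P(Urn I | evidence) = 0.0385 / 0.07975 ≈ 0.4828.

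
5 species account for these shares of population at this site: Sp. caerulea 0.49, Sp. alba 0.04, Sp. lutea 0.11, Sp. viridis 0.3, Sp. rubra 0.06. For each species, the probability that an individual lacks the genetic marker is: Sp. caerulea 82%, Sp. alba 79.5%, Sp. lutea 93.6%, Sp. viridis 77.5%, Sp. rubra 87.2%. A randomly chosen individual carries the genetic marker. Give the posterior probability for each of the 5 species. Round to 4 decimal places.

Sp. caerulea 0.4938, Sp. alba 0.0459, Sp. lutea 0.0394, Sp. viridis 0.3779, Sp. rubra 0.0430

Taking complements, P(marker | each) = Sp. caerulea 0.18, Sp. alba 0.205, Sp. lutea 0.064, Sp. viridis 0.225, Sp. rubra 0.128.
Unnormalized posteriors (prior × likelihood):
  Sp. caerulea: 0.49 × 0.18 = 0.0882
  Sp. alba: 0.04 × 0.205 = 0.0082
  Sp. lutea: 0.11 × 0.064 = 0.00704
  Sp. viridis: 0.3 × 0.225 = 0.0675
  Sp. rubra: 0.06 × 0.128 = 0.00768
Total = 0.17862.
P(Sp. caerulea | marker) = 0.0882/0.17862 ≈ 0.4938
P(Sp. alba | marker) = 0.0082/0.17862 ≈ 0.0459
P(Sp. lutea | marker) = 0.00704/0.17862 ≈ 0.0394
P(Sp. viridis | marker) = 0.0675/0.17862 ≈ 0.3779
P(Sp. rubra | marker) = 0.00768/0.17862 ≈ 0.0430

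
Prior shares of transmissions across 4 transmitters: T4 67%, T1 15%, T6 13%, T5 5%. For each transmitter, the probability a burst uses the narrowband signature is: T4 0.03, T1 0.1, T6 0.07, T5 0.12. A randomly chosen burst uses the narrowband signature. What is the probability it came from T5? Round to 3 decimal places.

By Bayes' rule, posterior ∝ prior × likelihood:
  T4: 0.67 × 0.03 = 0.0201
  T1: 0.15 × 0.1 = 0.015
  T6: 0.13 × 0.07 = 0.0091
  T5: 0.05 × 0.12 = 0.006
Total = 0.0502.
P(T5 | evidence) = 0.006 / 0.0502 ≈ 0.120.

0.120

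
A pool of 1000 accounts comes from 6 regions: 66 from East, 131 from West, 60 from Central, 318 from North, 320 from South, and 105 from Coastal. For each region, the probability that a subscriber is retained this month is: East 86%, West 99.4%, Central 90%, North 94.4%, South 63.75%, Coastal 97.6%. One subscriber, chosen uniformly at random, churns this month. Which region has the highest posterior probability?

Taking complements, P(churn | each) = East 0.14, West 0.006, Central 0.1, North 0.056, South 0.3625, Coastal 0.024.
Compute prior × likelihood for every hypothesis:
  East: 0.066 × 0.14 = 0.00924
  West: 0.131 × 0.006 = 0.000786
  Central: 0.06 × 0.1 = 0.006
  North: 0.318 × 0.056 = 0.017808
  South: 0.32 × 0.3625 = 0.116
  Coastal: 0.105 × 0.024 = 0.00252
Normalizing constant = 0.152354.
Largest term belongs to South, so South is most probable.

South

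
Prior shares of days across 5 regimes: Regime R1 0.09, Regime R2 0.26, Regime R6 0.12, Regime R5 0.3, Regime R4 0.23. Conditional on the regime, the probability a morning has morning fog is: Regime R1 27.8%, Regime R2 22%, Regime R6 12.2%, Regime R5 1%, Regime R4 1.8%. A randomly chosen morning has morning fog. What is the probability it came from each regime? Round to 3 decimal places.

Regime R1 0.241, Regime R2 0.550, Regime R6 0.141, Regime R5 0.029, Regime R4 0.040

Prior × likelihood for each hypothesis:
  Regime R1: 0.09 × 0.278 = 0.02502
  Regime R2: 0.26 × 0.22 = 0.0572
  Regime R6: 0.12 × 0.122 = 0.01464
  Regime R5: 0.3 × 0.01 = 0.003
  Regime R4: 0.23 × 0.018 = 0.00414
Total = 0.104.
P(Regime R1 | fog) = 0.02502/0.104 ≈ 0.241
P(Regime R2 | fog) = 0.0572/0.104 ≈ 0.550
P(Regime R6 | fog) = 0.01464/0.104 ≈ 0.141
P(Regime R5 | fog) = 0.003/0.104 ≈ 0.029
P(Regime R4 | fog) = 0.00414/0.104 ≈ 0.040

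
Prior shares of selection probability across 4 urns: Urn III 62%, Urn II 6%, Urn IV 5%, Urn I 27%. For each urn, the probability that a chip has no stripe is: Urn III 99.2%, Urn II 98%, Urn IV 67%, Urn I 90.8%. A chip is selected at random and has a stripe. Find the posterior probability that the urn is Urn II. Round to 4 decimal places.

Taking complements, P(striped | each) = Urn III 0.008, Urn II 0.02, Urn IV 0.33, Urn I 0.092.
Compute prior × likelihood for every hypothesis:
  Urn III: 0.62 × 0.008 = 0.00496
  Urn II: 0.06 × 0.02 = 0.0012
  Urn IV: 0.05 × 0.33 = 0.0165
  Urn I: 0.27 × 0.092 = 0.02484
Normalizing constant = 0.0475.
P(Urn II | evidence) = 0.0012 / 0.0475 ≈ 0.0253.

0.0253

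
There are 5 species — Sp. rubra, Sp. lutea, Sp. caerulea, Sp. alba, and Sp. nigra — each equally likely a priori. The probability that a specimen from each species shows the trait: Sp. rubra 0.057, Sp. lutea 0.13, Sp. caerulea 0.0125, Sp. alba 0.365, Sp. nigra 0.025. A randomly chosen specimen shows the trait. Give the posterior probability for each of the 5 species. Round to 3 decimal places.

Since the prior is uniform, the posterior is proportional to the likelihood:
  Sp. rubra: 0.057
  Sp. lutea: 0.13
  Sp. caerulea: 0.0125
  Sp. alba: 0.365
  Sp. nigra: 0.025
Total = 0.5895.
P(Sp. rubra | trait) = 0.057/0.5895 ≈ 0.097
P(Sp. lutea | trait) = 0.13/0.5895 ≈ 0.221
P(Sp. caerulea | trait) = 0.0125/0.5895 ≈ 0.021
P(Sp. alba | trait) = 0.365/0.5895 ≈ 0.619
P(Sp. nigra | trait) = 0.025/0.5895 ≈ 0.042

Sp. rubra 0.097, Sp. lutea 0.221, Sp. caerulea 0.021, Sp. alba 0.619, Sp. nigra 0.042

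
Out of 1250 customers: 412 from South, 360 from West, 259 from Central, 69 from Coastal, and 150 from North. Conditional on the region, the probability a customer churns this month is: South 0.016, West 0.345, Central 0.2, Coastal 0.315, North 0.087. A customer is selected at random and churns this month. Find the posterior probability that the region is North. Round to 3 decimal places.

0.060

Unnormalized posteriors (prior × likelihood):
  South: 0.3296 × 0.016 = 0.0052736
  West: 0.288 × 0.345 = 0.09936
  Central: 0.2072 × 0.2 = 0.04144
  Coastal: 0.0552 × 0.315 = 0.017388
  North: 0.12 × 0.087 = 0.01044
Normalizing constant = 0.1739016.
P(North | evidence) = 0.01044 / 0.1739016 ≈ 0.060.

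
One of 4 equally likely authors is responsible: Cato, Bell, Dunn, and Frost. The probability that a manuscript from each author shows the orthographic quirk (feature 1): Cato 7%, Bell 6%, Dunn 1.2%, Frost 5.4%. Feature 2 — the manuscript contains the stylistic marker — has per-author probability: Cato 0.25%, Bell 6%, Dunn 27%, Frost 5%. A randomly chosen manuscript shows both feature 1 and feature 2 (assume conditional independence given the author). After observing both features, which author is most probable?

Bell

Since the prior is uniform, the posterior is proportional to the likelihood:
  Cato: 0.07 × 0.0025 = 0.000175
  Bell: 0.06 × 0.06 = 0.0036
  Dunn: 0.012 × 0.27 = 0.00324
  Frost: 0.054 × 0.05 = 0.0027
Total = 0.009715.
Largest term belongs to Bell, so Bell is most probable.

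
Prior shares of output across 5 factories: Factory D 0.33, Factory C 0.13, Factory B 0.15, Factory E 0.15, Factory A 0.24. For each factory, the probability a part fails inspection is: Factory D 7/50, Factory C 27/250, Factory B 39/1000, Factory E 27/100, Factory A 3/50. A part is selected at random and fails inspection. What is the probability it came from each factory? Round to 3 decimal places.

Unnormalized posteriors (prior × likelihood):
  Factory D: 0.33 × 0.14 = 0.0462
  Factory C: 0.13 × 0.108 = 0.01404
  Factory B: 0.15 × 0.039 = 0.00585
  Factory E: 0.15 × 0.27 = 0.0405
  Factory A: 0.24 × 0.06 = 0.0144
Sum = 0.12099.
P(Factory D | nonconforming) = 0.0462/0.12099 ≈ 0.382
P(Factory C | nonconforming) = 0.01404/0.12099 ≈ 0.116
P(Factory B | nonconforming) = 0.00585/0.12099 ≈ 0.048
P(Factory E | nonconforming) = 0.0405/0.12099 ≈ 0.335
P(Factory A | nonconforming) = 0.0144/0.12099 ≈ 0.119

Factory D 0.382, Factory C 0.116, Factory B 0.048, Factory E 0.335, Factory A 0.119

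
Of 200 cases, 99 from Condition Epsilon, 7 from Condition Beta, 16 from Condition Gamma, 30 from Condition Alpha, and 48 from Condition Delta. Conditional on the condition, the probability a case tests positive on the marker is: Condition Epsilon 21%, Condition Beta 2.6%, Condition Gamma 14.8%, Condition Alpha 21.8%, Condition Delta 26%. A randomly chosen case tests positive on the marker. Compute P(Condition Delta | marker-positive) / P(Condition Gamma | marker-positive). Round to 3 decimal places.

5.270

Prior × likelihood for each hypothesis:
  Condition Epsilon: 0.495 × 0.21 = 0.10395
  Condition Beta: 0.035 × 0.026 = 0.00091
  Condition Gamma: 0.08 × 0.148 = 0.01184
  Condition Alpha: 0.15 × 0.218 = 0.0327
  Condition Delta: 0.24 × 0.26 = 0.0624
Normalizing constant = 0.2118.
The ratio is 0.0624 / 0.01184 (the normalizer cancels) = 5.270.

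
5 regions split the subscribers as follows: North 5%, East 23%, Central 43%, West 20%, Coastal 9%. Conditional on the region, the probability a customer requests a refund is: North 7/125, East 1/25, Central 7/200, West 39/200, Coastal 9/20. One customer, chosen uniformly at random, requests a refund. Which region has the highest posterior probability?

Coastal

Prior × likelihood for each hypothesis:
  North: 0.05 × 0.056 = 0.0028
  East: 0.23 × 0.04 = 0.0092
  Central: 0.43 × 0.035 = 0.01505
  West: 0.2 × 0.195 = 0.039
  Coastal: 0.09 × 0.45 = 0.0405
Sum = 0.10655.
Largest term belongs to Coastal, so Coastal is most probable.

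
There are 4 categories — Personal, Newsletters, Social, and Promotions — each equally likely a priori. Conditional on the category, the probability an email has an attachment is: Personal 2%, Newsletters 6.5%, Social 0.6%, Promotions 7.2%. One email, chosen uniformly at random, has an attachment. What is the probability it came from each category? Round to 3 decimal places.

Since the prior is uniform, the posterior is proportional to the likelihood:
  Personal: 0.02
  Newsletters: 0.065
  Social: 0.006
  Promotions: 0.072
Normalizing constant = 0.163.
P(Personal | attachment) = 0.02/0.163 ≈ 0.123
P(Newsletters | attachment) = 0.065/0.163 ≈ 0.399
P(Social | attachment) = 0.006/0.163 ≈ 0.037
P(Promotions | attachment) = 0.072/0.163 ≈ 0.442

Personal 0.123, Newsletters 0.399, Social 0.037, Promotions 0.442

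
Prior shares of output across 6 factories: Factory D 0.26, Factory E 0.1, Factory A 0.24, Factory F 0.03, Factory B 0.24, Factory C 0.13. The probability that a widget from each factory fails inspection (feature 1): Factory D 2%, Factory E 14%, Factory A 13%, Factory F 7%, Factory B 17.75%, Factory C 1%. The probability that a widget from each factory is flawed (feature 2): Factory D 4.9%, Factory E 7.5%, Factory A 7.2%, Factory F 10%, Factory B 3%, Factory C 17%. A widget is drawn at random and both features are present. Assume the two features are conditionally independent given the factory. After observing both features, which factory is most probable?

Unnormalized posteriors (prior × likelihood):
  Factory D: 0.26 × 0.02 × 0.049 = 0.0002548
  Factory E: 0.1 × 0.14 × 0.075 = 0.00105
  Factory A: 0.24 × 0.13 × 0.072 = 0.0022464
  Factory F: 0.03 × 0.07 × 0.1 = 0.00021
  Factory B: 0.24 × 0.1775 × 0.03 = 0.001278
  Factory C: 0.13 × 0.01 × 0.17 = 0.000221
Normalizing constant = 0.0052602.
Largest term belongs to Factory A, so Factory A is most probable.

Factory A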